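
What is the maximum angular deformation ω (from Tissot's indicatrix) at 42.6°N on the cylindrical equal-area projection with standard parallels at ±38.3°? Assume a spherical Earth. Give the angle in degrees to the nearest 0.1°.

7.3°

Cylindrical equal-area (φ₀ = 38.3°): h = cos φ / cos 38.3° along meridians, k = cos 38.3° / cos φ along parallels; h·k = 1.
At 42.6°: h = 0.9380, k = 1.066; principal scales a = 1.066, b = 0.9380.
sin(ω/2) = (a − b)/(a + b) = 0.1282/2.004 = 0.06395, so ω = 2 arcsin(0.06395) ≈ 7.3°.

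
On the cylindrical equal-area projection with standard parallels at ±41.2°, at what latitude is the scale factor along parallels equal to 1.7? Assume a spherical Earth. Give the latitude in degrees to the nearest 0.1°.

63.7°

Cylindrical equal-area (φ₀ = 41.2°): h = cos φ / cos 41.2° along meridians, k = cos 41.2° / cos φ along parallels; h·k = 1.
k = cos φ₀ / cos φ = 1.7  ⇒  cos φ = cos 41.2° / 1.7 = 0.4426.
φ = arccos(0.4426) ≈ 63.7°.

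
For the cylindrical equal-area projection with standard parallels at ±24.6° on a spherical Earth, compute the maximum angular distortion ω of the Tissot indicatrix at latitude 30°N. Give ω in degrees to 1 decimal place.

A cylindrical equal-area projection with standard parallel φ₀ has meridian scale h = cos φ / cos φ₀ and parallel scale k = cos φ₀ / cos φ (so areas are preserved, h·k = 1).
At 30°: h = 0.9525, k = 1.050; principal scales a = 1.050, b = 0.9525.
sin(ω/2) = (a − b)/(a + b) = 0.09742/2.002 = 0.04865, so ω = 2 arcsin(0.04865) ≈ 5.6°.

5.6°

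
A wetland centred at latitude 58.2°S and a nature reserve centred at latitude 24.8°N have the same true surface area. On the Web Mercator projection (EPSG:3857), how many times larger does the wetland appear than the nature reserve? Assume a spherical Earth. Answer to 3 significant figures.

Mercator areal scale is sec²φ.
At 58.2°: sec²(58.2°) = 1/0.5270² = 3.601.
At 24.8°: sec²(24.8°) = 1/0.9078² = 1.214.
Ratio = 3.601/1.214 = cos²(24.8°)/cos²(58.2°) ≈ 2.97.

2.97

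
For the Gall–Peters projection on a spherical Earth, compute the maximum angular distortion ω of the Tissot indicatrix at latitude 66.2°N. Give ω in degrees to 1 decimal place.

61.1°

Gall–Peters is a cylindrical equal-area projection with standard parallels at ±45°. Cylindrical equal-area (φ₀ = 45°): h = cos φ / cos 45° along meridians, k = cos 45° / cos φ along parallels; h·k = 1.
At 66.2°: h = 0.5707, k = 1.752; principal scales a = 1.752, b = 0.5707.
sin(ω/2) = (a − b)/(a + b) = 1.182/2.323 = 0.5086, so ω = 2 arcsin(0.5086) ≈ 61.1°.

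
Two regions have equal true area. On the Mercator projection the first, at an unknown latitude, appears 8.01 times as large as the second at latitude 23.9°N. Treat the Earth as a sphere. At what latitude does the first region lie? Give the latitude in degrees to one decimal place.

For equal true areas on Mercator, apparent areas scale as sec²φ, so the ratio is cos²φ₂ / cos²φ₁.
cos²φ₂ / cos²φ₁ = 8.01  ⇒  cos φ₁ = cos 23.9° / √8.01 = 0.9143/2.830 = 0.3230.
φ₁ = arccos(0.3230) ≈ 71.2°.

71.2°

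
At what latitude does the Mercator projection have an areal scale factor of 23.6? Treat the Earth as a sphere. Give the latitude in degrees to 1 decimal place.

78.1°

Mercator areal scale is sec²φ.
sec²φ = 23.6  ⇒  cos²φ = 0.04237  ⇒  cos φ = 0.2058.
φ = arccos(0.2058) ≈ 78.1°.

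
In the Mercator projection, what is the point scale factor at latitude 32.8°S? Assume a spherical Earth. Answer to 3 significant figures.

1.19

Mercator is conformal, so the point scale is isotropic: h = k = sec φ = 1/cos φ.
k = 1/cos 32.8° = 1/0.8406 = 1.190.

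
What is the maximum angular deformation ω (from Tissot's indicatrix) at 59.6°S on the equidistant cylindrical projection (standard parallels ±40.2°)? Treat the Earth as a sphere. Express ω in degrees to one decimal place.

With standard parallel φ₀ = 40.2°, the equirectangular projection gives x = Rλ cos φ₀, y = Rφ, so h = 1 and k = cos 40.2° / cos φ.
At 59.6°: h = 1.000, k = 1.509; principal scales a = 1.509, b = 1.000.
sin(ω/2) = (a − b)/(a + b) = 0.5094/2.509 = 0.2030, so ω = 2 arcsin(0.2030) ≈ 23.4°.

23.4°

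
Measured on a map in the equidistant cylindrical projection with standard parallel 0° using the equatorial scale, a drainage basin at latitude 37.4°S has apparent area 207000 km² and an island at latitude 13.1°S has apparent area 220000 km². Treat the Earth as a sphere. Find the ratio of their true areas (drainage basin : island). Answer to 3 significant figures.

Plate carrée has h = 1 and k = sec φ, giving areal scale sec φ; true area = (apparent area) · cos φ.
True area of drainage basin: 207000 × cos(37.4°) = 207000 × 0.7944 = 164400 km².
True area of island: 220000 × cos(13.1°) = 220000 × 0.9740 = 214300 km².
Ratio = 164400 / 214300 ≈ 0.767.

0.767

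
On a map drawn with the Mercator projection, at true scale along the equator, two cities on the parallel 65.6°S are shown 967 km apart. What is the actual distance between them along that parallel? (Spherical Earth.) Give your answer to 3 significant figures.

The Mercator projection is conformal; its linear scale factor is the same in every direction and equals sec φ = 1/cos φ.
Along the parallel at 65.6°, map distances are exaggerated by k = sec 65.6° = 2.421.
True distance = 967 / 2.421 = 967 × cos 65.6° ≈ 399 km.

399 km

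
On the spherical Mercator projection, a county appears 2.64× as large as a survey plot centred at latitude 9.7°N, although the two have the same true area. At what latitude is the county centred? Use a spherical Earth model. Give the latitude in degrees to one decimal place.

52.7°

On Mercator, (apparent₁)/(apparent₂) = sec²φ₁ / sec²φ₂ when true areas are equal.
cos²φ₂ / cos²φ₁ = 2.64  ⇒  cos φ₁ = cos 9.7° / √2.64 = 0.9857/1.625 = 0.6067.
φ₁ = arccos(0.6067) ≈ 52.7°.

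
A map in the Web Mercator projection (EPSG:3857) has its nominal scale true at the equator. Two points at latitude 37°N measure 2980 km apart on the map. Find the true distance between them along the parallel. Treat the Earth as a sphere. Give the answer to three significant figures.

The Mercator projection is conformal; its linear scale factor is the same in every direction and equals sec φ = 1/cos φ.
Along the parallel at 37°, map distances are exaggerated by k = sec 37° = 1.252.
True distance = 2980 / 1.252 = 2980 × cos 37° ≈ 2380 km.

2380 km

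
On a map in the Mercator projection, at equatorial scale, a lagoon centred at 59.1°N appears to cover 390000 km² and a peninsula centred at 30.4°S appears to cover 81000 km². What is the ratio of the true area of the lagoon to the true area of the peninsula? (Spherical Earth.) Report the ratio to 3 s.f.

1.71

Mercator's areal exaggeration is sec²φ; hence true area = (apparent area) · cos²φ.
True area of lagoon: 390000 × cos²(59.1°) = 390000 × 0.2637 = 102900 km².
True area of peninsula: 81000 × cos²(30.4°) = 81000 × 0.7439 = 60260 km².
Ratio = 102900 / 60260 ≈ 1.71.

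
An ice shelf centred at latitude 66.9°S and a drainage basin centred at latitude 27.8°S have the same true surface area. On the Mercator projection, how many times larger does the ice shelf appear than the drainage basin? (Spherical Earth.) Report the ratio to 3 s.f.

5.08

On Mercator, area is exaggerated by sec²φ = 1/cos²φ.
At 66.9°: sec²(66.9°) = 1/0.3923² = 6.497.
At 27.8°: sec²(27.8°) = 1/0.8846² = 1.278.
Ratio = 6.497/1.278 = cos²(27.8°)/cos²(66.9°) ≈ 5.08.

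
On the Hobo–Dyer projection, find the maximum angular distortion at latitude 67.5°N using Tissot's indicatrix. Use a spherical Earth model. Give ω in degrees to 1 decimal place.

The Hobo–Dyer projection is cylindrical equal-area with φ₀ = 37.5°. For cylindrical equal-area with standard parallel φ₀, h = cos φ / cos φ₀ and k = cos φ₀ / cos φ, so h·k = 1.
At 67.5°: h = 0.4824, k = 2.073; principal scales a = 2.073, b = 0.4824.
sin(ω/2) = (a − b)/(a + b) = 1.591/2.555 = 0.6225, so ω = 2 arcsin(0.6225) ≈ 77.0°.

77.0°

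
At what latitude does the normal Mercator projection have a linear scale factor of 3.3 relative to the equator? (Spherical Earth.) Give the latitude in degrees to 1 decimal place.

Mercator scale is k = sec φ = 1/cos φ.
1/cos φ = 3.3  ⇒  cos φ = 0.3030  ⇒  φ = arccos(0.3030) ≈ 72.4°.

72.4°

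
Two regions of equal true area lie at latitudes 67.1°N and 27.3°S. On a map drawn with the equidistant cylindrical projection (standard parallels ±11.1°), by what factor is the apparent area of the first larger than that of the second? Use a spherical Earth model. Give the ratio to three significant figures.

With standard parallel φ₀ = 11.1°, the equirectangular projection gives x = Rλ cos φ₀, y = Rφ, so h = 1 and k = cos 11.1° / cos φ.
Areal scale at 67.1°: h·k = 1.000 × 2.522 = 2.522.
Areal scale at 27.3°: h·k = 1.000 × 1.104 = 1.104.
Ratio = 2.522/1.104 ≈ 2.28.

2.28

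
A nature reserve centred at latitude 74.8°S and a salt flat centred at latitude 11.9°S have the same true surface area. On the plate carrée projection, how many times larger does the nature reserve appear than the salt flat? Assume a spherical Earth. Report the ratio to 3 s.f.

In the plate carrée (x = Rλ, y = Rφ), meridians are true-scale (h = 1) and parallels are stretched by k = sec φ.
Areal scale at 74.8°: h·k = 1.000 × 3.814 = 3.814.
Areal scale at 11.9°: h·k = 1.000 × 1.022 = 1.022.
Ratio = 3.814/1.022 ≈ 3.73.

3.73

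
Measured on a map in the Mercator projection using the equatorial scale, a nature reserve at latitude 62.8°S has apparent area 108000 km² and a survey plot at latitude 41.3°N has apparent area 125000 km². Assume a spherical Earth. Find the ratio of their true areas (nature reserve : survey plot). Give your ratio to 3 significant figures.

On Mercator the areal scale is sec²φ, so true area = apparent × cos²φ.
True area of nature reserve: 108000 × cos²(62.8°) = 108000 × 0.2089 = 22570 km².
True area of survey plot: 125000 × cos²(41.3°) = 125000 × 0.5644 = 70550 km².
Ratio = 22570 / 70550 ≈ 0.320.

0.320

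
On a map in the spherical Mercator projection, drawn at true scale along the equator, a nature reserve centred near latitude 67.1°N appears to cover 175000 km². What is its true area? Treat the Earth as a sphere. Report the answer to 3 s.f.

The Mercator projection is conformal; its linear scale factor is the same in every direction and equals sec φ = 1/cos φ.
Areal scale = k² = sec²φ = 1/cos²(67.1°) = 1/0.3891² = 6.604.
True area = apparent / (areal scale) = 175000 / 6.604 ≈ 26500 km².

26500 km²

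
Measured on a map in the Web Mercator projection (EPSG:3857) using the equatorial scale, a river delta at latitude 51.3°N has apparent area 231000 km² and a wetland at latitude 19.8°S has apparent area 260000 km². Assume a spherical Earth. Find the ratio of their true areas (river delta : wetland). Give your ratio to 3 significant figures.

Mercator's areal exaggeration is sec²φ; hence true area = (apparent area) · cos²φ.
True area of river delta: 231000 × cos²(51.3°) = 231000 × 0.3909 = 90300 km².
True area of wetland: 260000 × cos²(19.8°) = 260000 × 0.8853 = 230200 km².
Ratio = 90300 / 230200 ≈ 0.392.

0.392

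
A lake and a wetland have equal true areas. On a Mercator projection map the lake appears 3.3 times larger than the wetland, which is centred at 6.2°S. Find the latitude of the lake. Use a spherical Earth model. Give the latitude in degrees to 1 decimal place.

56.8°

Mercator areal scale is sec²φ, so apparent-area ratio = sec²φ₁ / sec²φ₂ = cos²φ₂ / cos²φ₁.
cos²φ₂ / cos²φ₁ = 3.3  ⇒  cos φ₁ = cos 6.2° / √3.3 = 0.9942/1.817 = 0.5473.
φ₁ = arccos(0.5473) ≈ 56.8°.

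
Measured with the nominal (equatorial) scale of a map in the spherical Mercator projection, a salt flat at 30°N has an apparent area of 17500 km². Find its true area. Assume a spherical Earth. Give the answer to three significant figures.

For Mercator, h = k = sec φ (a conformal cylindrical projection has a single point scale, 1/cos φ).
Areal scale = k² = sec²φ = 1/cos²(30°) = 1/0.8660² = 1.333.
True area = apparent / (areal scale) = 17500 / 1.333 ≈ 13100 km².

13100 km²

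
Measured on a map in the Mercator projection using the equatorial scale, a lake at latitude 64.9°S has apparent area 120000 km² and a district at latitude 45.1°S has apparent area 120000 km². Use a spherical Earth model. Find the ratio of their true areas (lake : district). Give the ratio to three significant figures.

Mercator's areal exaggeration is sec²φ; hence true area = (apparent area) · cos²φ.
True area of lake: 120000 × cos²(64.9°) = 120000 × 0.1799 = 21590 km².
True area of district: 120000 × cos²(45.1°) = 120000 × 0.4983 = 59790 km².
Ratio = 21590 / 59790 ≈ 0.361.

0.361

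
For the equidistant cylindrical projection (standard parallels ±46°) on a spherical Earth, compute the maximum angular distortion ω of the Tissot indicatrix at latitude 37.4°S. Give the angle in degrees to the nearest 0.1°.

7.7°

In the equirectangular projection with standard parallel φ₀ = 46° (x = Rλ cos φ₀, y = Rφ), meridians are true-scale (h = 1) and the parallel scale is k = cos φ₀ / cos φ.
At 37.4°: h = 1.000, k = 0.8744; principal scales a = 1.000, b = 0.8744.
sin(ω/2) = (a − b)/(a + b) = 0.1256/1.874 = 0.06699, so ω = 2 arcsin(0.06699) ≈ 7.7°.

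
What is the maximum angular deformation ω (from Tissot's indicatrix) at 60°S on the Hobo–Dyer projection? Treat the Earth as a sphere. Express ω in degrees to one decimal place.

Hobo–Dyer is a cylindrical equal-area projection with standard parallels at ±37.5°. For cylindrical equal-area with standard parallel φ₀, h = cos φ / cos φ₀ and k = cos φ₀ / cos φ, so h·k = 1.
At 60°: h = 0.6302, k = 1.587; principal scales a = 1.587, b = 0.6302.
sin(ω/2) = (a − b)/(a + b) = 0.9565/2.217 = 0.4314, so ω = 2 arcsin(0.4314) ≈ 51.1°.

51.1°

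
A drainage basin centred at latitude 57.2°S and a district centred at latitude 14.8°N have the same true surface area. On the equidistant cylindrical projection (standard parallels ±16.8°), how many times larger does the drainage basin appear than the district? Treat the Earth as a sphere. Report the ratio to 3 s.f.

1.78

In the equirectangular projection with standard parallel φ₀ = 16.8° (x = Rλ cos φ₀, y = Rφ), meridians are true-scale (h = 1) and the parallel scale is k = cos φ₀ / cos φ.
Areal scale at 57.2°: h·k = 1.000 × 1.767 = 1.767.
Areal scale at 14.8°: h·k = 1.000 × 0.9902 = 0.9902.
Ratio = 1.767/0.9902 ≈ 1.78.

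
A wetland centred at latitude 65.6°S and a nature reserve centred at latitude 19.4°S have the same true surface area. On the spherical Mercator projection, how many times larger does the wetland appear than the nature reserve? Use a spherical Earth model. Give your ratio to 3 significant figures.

5.21

Mercator is conformal with k = sec φ, so areal scale = k² = sec²φ.
At 65.6°: sec²(65.6°) = 1/0.4131² = 5.860.
At 19.4°: sec²(19.4°) = 1/0.9432² = 1.124.
Ratio = 5.860/1.124 = cos²(19.4°)/cos²(65.6°) ≈ 5.21.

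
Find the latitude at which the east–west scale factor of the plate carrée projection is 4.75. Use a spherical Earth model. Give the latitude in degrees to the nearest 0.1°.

Plate carrée: h = 1, k = sec φ along parallels.
sec φ = 4.75  ⇒  cos φ = 0.2105  ⇒  φ ≈ 77.8°.

77.8°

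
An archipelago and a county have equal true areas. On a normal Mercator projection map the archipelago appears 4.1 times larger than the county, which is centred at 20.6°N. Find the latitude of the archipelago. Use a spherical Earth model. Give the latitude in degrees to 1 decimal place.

62.5°

Mercator areal scale is sec²φ, so apparent-area ratio = sec²φ₁ / sec²φ₂ = cos²φ₂ / cos²φ₁.
cos²φ₂ / cos²φ₁ = 4.1  ⇒  cos φ₁ = cos 20.6° / √4.1 = 0.9361/2.025 = 0.4623.
φ₁ = arccos(0.4623) ≈ 62.5°.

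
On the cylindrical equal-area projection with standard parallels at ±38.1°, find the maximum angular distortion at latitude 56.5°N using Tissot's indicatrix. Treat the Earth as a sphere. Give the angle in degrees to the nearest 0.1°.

A cylindrical equal-area projection with standard parallel φ₀ has meridian scale h = cos φ / cos φ₀ and parallel scale k = cos φ₀ / cos φ (so areas are preserved, h·k = 1).
At 56.5°: h = 0.7014, k = 1.426; principal scales a = 1.426, b = 0.7014.
sin(ω/2) = (a − b)/(a + b) = 0.7244/2.127 = 0.3405, so ω = 2 arcsin(0.3405) ≈ 39.8°.

39.8°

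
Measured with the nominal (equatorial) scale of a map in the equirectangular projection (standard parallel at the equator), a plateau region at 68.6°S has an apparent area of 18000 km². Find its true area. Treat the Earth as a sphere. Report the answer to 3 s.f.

6570 km²

Plate carrée maps x = Rλ, y = Rφ. The meridian scale is h = 1 and the parallel scale is k = 1/cos φ = sec φ.
Areal scale = h·k = 1 × sec φ; at 68.6°, h = 1.000, k = 2.741, so h·k = 2.741.
True area = apparent / (areal scale) = 18000 / 2.741 ≈ 6570 km².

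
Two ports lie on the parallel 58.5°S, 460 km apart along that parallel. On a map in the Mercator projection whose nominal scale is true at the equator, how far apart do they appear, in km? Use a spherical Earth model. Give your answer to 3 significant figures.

880 km

The Mercator projection is conformal; its linear scale factor is the same in every direction and equals sec φ = 1/cos φ.
Along the parallel, k = sec 58.5° = 1/0.5225 = 1.914.
Map distance = 460 × 1.914 ≈ 880 km.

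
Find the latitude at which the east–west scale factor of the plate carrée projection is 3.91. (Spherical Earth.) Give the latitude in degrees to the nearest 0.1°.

Plate carrée: h = 1, k = sec φ along parallels.
sec φ = 3.91  ⇒  cos φ = 0.2558  ⇒  φ ≈ 75.2°.

75.2°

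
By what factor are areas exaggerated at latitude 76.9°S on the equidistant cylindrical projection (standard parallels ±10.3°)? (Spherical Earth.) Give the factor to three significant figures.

4.34

In the equirectangular projection with standard parallel φ₀ = 10.3° (x = Rλ cos φ₀, y = Rφ), meridians are true-scale (h = 1) and the parallel scale is k = cos φ₀ / cos φ.
Areal scale = h·k = 1 × cos φ₀ / cos φ; at 76.9°, h = 1.000, k = 4.341, so h·k = 4.341.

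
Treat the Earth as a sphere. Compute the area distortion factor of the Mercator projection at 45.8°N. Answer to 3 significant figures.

Mercator is conformal, so the point scale is isotropic: h = k = sec φ = 1/cos φ.
Areal scale = k² = sec²φ = 1/cos²(45.8°) = 1/0.6972² = 2.057.

2.06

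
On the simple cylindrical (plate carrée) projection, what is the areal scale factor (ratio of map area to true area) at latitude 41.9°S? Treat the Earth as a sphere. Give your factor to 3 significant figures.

For the equirectangular projection with φ₀ = 0 (plate carrée), h = 1 along meridians and k = sec φ along parallels.
Areal scale = h·k = 1 × sec φ; at 41.9°, h = 1.000, k = 1.344, so h·k = 1.344.

1.34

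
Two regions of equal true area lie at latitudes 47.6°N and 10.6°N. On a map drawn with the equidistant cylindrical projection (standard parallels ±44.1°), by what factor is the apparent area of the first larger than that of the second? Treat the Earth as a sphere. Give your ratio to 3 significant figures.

1.46

In the equirectangular projection with standard parallel φ₀ = 44.1° (x = Rλ cos φ₀, y = Rφ), meridians are true-scale (h = 1) and the parallel scale is k = cos φ₀ / cos φ.
Areal scale at 47.6°: h·k = 1.000 × 1.065 = 1.065.
Areal scale at 10.6°: h·k = 1.000 × 0.7306 = 0.7306.
Ratio = 1.065/0.7306 ≈ 1.46.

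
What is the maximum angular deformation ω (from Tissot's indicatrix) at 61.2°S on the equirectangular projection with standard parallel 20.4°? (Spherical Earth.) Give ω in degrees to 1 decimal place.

37.4°

With standard parallel φ₀ = 20.4°, the equirectangular projection gives x = Rλ cos φ₀, y = Rφ, so h = 1 and k = cos 20.4° / cos φ.
At 61.2°: h = 1.000, k = 1.946; principal scales a = 1.946, b = 1.000.
sin(ω/2) = (a − b)/(a + b) = 0.9456/2.946 = 0.3210, so ω = 2 arcsin(0.3210) ≈ 37.4°.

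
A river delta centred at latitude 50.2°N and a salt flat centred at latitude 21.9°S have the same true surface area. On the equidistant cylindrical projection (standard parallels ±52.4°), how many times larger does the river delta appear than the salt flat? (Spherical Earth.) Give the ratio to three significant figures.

1.45

With standard parallel φ₀ = 52.4°, the equirectangular projection gives x = Rλ cos φ₀, y = Rφ, so h = 1 and k = cos 52.4° / cos φ.
Areal scale at 50.2°: h·k = 1.000 × 0.9532 = 0.9532.
Areal scale at 21.9°: h·k = 1.000 × 0.6576 = 0.6576.
Ratio = 0.9532/0.6576 ≈ 1.45.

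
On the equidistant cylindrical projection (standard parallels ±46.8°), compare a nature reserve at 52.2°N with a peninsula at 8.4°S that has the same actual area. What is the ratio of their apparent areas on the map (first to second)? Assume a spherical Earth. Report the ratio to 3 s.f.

The equidistant cylindrical projection with φ₀ = 46.8° has h = 1 (meridians true) and k = cos φ₀ / cos φ along parallels.
Areal scale at 52.2°: h·k = 1.000 × 1.117 = 1.117.
Areal scale at 8.4°: h·k = 1.000 × 0.6920 = 0.6920.
Ratio = 1.117/0.6920 ≈ 1.61.

1.61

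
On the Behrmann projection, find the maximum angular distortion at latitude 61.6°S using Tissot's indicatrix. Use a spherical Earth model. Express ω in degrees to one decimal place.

Behrmann is a cylindrical equal-area projection with standard parallels at ±30°. For cylindrical equal-area with standard parallel φ₀, h = cos φ / cos φ₀ and k = cos φ₀ / cos φ, so h·k = 1.
At 61.6°: h = 0.5492, k = 1.821; principal scales a = 1.821, b = 0.5492.
sin(ω/2) = (a − b)/(a + b) = 1.272/2.370 = 0.5365, so ω = 2 arcsin(0.5365) ≈ 64.9°.

64.9°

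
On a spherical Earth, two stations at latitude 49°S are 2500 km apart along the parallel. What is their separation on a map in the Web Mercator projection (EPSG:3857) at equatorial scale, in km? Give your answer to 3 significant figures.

Mercator is conformal, so the point scale is isotropic: h = k = sec φ = 1/cos φ.
Along the parallel, k = sec 49° = 1/0.6561 = 1.524.
Map distance = 2500 × 1.524 ≈ 3810 km.

3810 km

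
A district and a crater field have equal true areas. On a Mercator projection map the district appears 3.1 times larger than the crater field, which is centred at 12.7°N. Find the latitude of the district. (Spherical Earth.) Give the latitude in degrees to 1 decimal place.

56.4°

Mercator areal scale is sec²φ, so apparent-area ratio = sec²φ₁ / sec²φ₂ = cos²φ₂ / cos²φ₁.
cos²φ₂ / cos²φ₁ = 3.1  ⇒  cos φ₁ = cos 12.7° / √3.1 = 0.9755/1.761 = 0.5541.
φ₁ = arccos(0.5541) ≈ 56.4°.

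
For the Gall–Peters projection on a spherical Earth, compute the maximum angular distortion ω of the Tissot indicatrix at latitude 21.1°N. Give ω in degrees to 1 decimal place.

The Gall–Peters projection is cylindrical equal-area with φ₀ = 45°. Cylindrical equal-area (φ₀ = 45°): h = cos φ / cos 45° along meridians, k = cos 45° / cos φ along parallels; h·k = 1.
At 21.1°: h = 1.319, k = 0.7579; principal scales a = 1.319, b = 0.7579.
sin(ω/2) = (a − b)/(a + b) = 0.5615/2.077 = 0.2703, so ω = 2 arcsin(0.2703) ≈ 31.4°.

31.4°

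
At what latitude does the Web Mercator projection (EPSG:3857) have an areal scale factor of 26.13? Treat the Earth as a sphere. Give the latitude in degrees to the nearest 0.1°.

78.7°

Mercator areal scale is sec²φ.
sec²φ = 26.13  ⇒  cos²φ = 0.03827  ⇒  cos φ = 0.1956.
φ = arccos(0.1956) ≈ 78.7°.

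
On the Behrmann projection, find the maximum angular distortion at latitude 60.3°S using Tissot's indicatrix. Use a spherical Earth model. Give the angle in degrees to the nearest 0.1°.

Behrmann is a cylindrical equal-area projection with standard parallels at ±30°. Cylindrical equal-area (φ₀ = 30°): h = cos φ / cos 30° along meridians, k = cos 30° / cos φ along parallels; h·k = 1.
At 60.3°: h = 0.5721, k = 1.748; principal scales a = 1.748, b = 0.5721.
sin(ω/2) = (a − b)/(a + b) = 1.176/2.320 = 0.5068, so ω = 2 arcsin(0.5068) ≈ 60.9°.

60.9°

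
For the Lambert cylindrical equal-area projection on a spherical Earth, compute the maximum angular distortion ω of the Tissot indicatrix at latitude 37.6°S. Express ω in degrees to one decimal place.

26.4°

The Lambert cylindrical equal-area projection is the cylindrical equal-area projection with its standard parallel at the equator (φ₀ = 0). For cylindrical equal-area with standard parallel φ₀, h = cos φ / cos φ₀ and k = cos φ₀ / cos φ, so h·k = 1.
At 37.6°: h = 0.7923, k = 1.262; principal scales a = 1.262, b = 0.7923.
sin(ω/2) = (a − b)/(a + b) = 0.4699/2.054 = 0.2287, so ω = 2 arcsin(0.2287) ≈ 26.4°.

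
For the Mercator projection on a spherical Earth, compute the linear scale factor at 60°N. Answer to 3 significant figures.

2.00

Mercator is conformal, so the point scale is isotropic: h = k = sec φ = 1/cos φ.
k = 1/cos 60° = 1/0.5000 = 2.000.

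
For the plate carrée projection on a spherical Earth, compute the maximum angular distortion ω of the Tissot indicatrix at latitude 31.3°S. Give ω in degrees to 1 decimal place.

Plate carrée maps x = Rλ, y = Rφ. The meridian scale is h = 1 and the parallel scale is k = 1/cos φ = sec φ.
At 31.3°: h = 1.000, k = 1.170; principal scales a = 1.170, b = 1.000.
sin(ω/2) = (a − b)/(a + b) = 0.1703/2.170 = 0.07848, so ω = 2 arcsin(0.07848) ≈ 9.0°.

9.0°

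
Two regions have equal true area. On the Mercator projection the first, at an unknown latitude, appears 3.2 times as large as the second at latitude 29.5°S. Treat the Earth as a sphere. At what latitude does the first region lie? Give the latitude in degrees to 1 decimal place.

Mercator areal scale is sec²φ, so apparent-area ratio = sec²φ₁ / sec²φ₂ = cos²φ₂ / cos²φ₁.
cos²φ₂ / cos²φ₁ = 3.2  ⇒  cos φ₁ = cos 29.5° / √3.2 = 0.8704/1.789 = 0.4865.
φ₁ = arccos(0.4865) ≈ 60.9°.

60.9°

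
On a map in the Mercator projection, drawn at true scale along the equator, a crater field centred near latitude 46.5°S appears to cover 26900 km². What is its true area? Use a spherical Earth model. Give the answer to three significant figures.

Mercator is conformal, so the point scale is isotropic: h = k = sec φ = 1/cos φ.
Areal scale = k² = sec²φ = 1/cos²(46.5°) = 1/0.6884² = 2.110.
True area = apparent / (areal scale) = 26900 / 2.110 ≈ 12700 km².

12700 km²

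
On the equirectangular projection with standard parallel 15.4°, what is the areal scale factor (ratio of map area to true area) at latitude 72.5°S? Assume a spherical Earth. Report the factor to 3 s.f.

With standard parallel φ₀ = 15.4°, the equirectangular projection gives x = Rλ cos φ₀, y = Rφ, so h = 1 and k = cos 15.4° / cos φ.
Areal scale = h·k = 1 × cos φ₀ / cos φ; at 72.5°, h = 1.000, k = 3.206, so h·k = 3.206.

3.21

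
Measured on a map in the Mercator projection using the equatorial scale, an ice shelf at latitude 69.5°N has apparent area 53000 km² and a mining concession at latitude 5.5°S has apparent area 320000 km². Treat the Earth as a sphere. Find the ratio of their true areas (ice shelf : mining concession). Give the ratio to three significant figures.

Mercator's areal exaggeration is sec²φ; hence true area = (apparent area) · cos²φ.
True area of ice shelf: 53000 × cos²(69.5°) = 53000 × 0.1226 = 6500 km².
True area of mining concession: 320000 × cos²(5.5°) = 320000 × 0.9908 = 317100 km².
Ratio = 6500 / 317100 ≈ 0.0205.

0.0205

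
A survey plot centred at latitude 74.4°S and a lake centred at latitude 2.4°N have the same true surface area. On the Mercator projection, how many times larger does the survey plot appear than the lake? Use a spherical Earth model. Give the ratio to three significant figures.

Mercator is conformal with k = sec φ, so areal scale = k² = sec²φ.
At 74.4°: sec²(74.4°) = 1/0.2689² = 13.83.
At 2.4°: sec²(2.4°) = 1/0.9991² = 1.002.
Ratio = 13.83/1.002 = cos²(2.4°)/cos²(74.4°) ≈ 13.8.

13.8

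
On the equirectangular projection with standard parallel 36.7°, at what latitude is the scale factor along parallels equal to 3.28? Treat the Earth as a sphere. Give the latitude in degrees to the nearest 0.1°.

75.9°

In the equirectangular projection with standard parallel φ₀ = 36.7° (x = Rλ cos φ₀, y = Rφ), meridians are true-scale (h = 1) and the parallel scale is k = cos φ₀ / cos φ.
k = cos φ₀ / cos φ = 3.28  ⇒  cos φ = cos 36.7° / 3.28 = 0.2444.
φ = arccos(0.2444) ≈ 75.9°.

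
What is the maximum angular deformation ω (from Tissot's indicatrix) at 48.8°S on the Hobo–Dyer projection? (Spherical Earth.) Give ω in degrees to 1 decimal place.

21.2°

Hobo–Dyer is a cylindrical equal-area projection with standard parallels at ±37.5°. Cylindrical equal-area (φ₀ = 37.5°): h = cos φ / cos 37.5° along meridians, k = cos 37.5° / cos φ along parallels; h·k = 1.
At 48.8°: h = 0.8303, k = 1.204; principal scales a = 1.204, b = 0.8303.
sin(ω/2) = (a − b)/(a + b) = 0.3742/2.035 = 0.1839, so ω = 2 arcsin(0.1839) ≈ 21.2°.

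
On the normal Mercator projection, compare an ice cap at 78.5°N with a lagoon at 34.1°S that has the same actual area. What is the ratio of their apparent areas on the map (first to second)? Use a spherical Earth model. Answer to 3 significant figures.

17.3

Mercator areal scale is sec²φ.
At 78.5°: sec²(78.5°) = 1/0.1994² = 25.16.
At 34.1°: sec²(34.1°) = 1/0.8281² = 1.458.
Ratio = 25.16/1.458 = cos²(34.1°)/cos²(78.5°) ≈ 17.3.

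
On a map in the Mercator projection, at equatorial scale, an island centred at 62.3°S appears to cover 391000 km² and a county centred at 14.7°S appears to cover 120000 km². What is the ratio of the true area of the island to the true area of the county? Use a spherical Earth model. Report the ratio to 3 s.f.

Mercator's areal exaggeration is sec²φ; hence true area = (apparent area) · cos²φ.
True area of island: 391000 × cos²(62.3°) = 391000 × 0.2161 = 84490 km².
True area of county: 120000 × cos²(14.7°) = 120000 × 0.9356 = 112300 km².
Ratio = 84490 / 112300 ≈ 0.753.

0.753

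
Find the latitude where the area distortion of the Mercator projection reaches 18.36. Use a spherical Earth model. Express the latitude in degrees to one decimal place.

76.5°

Mercator areal scale is sec²φ.
sec²φ = 18.36  ⇒  cos²φ = 0.05447  ⇒  cos φ = 0.2334.
φ = arccos(0.2334) ≈ 76.5°.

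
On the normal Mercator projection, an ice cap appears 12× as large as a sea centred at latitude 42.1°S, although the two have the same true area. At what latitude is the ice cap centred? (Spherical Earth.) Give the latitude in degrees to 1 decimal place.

For equal true areas on Mercator, apparent areas scale as sec²φ, so the ratio is cos²φ₂ / cos²φ₁.
cos²φ₂ / cos²φ₁ = 12  ⇒  cos φ₁ = cos 42.1° / √12 = 0.7420/3.464 = 0.2142.
φ₁ = arccos(0.2142) ≈ 77.6°.

77.6°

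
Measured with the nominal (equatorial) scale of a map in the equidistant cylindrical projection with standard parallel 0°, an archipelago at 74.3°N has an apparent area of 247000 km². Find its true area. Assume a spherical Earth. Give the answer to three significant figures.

In the plate carrée (x = Rλ, y = Rφ), meridians are true-scale (h = 1) and parallels are stretched by k = sec φ.
Areal scale = h·k = 1 × sec φ; at 74.3°, h = 1.000, k = 3.695, so h·k = 3.695.
True area = apparent / (areal scale) = 247000 / 3.695 ≈ 66800 km².

66800 km²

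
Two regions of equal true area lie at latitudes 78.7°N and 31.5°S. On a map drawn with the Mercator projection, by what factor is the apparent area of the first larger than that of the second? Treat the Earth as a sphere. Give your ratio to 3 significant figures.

Mercator is conformal with k = sec φ, so areal scale = k² = sec²φ.
At 78.7°: sec²(78.7°) = 1/0.1959² = 26.05.
At 31.5°: sec²(31.5°) = 1/0.8526² = 1.376.
Ratio = 26.05/1.376 = cos²(31.5°)/cos²(78.7°) ≈ 18.9.

18.9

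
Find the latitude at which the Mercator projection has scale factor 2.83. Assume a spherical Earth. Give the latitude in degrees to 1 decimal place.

Mercator scale is k = sec φ = 1/cos φ.
1/cos φ = 2.83  ⇒  cos φ = 0.3534  ⇒  φ = arccos(0.3534) ≈ 69.3°.

69.3°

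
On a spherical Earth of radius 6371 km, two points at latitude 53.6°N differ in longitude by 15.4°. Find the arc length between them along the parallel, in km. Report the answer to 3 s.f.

1020 km

Arc length along a parallel = R cos φ · Δλ (with Δλ in radians).
= 6371 × cos 53.6° × (15.4° × π/180) = 6371 × 0.5934 × 0.2688 ≈ 1020 km.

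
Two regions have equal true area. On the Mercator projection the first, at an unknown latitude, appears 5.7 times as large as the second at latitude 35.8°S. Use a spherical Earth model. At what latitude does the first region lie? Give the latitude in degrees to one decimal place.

Mercator areal scale is sec²φ, so apparent-area ratio = sec²φ₁ / sec²φ₂ = cos²φ₂ / cos²φ₁.
cos²φ₂ / cos²φ₁ = 5.7  ⇒  cos φ₁ = cos 35.8° / √5.7 = 0.8111/2.387 = 0.3397.
φ₁ = arccos(0.3397) ≈ 70.1°.

70.1°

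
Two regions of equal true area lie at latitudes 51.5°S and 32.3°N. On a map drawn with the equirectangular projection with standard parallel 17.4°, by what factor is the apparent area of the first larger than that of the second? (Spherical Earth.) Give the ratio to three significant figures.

1.36

In the equirectangular projection with standard parallel φ₀ = 17.4° (x = Rλ cos φ₀, y = Rφ), meridians are true-scale (h = 1) and the parallel scale is k = cos φ₀ / cos φ.
Areal scale at 51.5°: h·k = 1.000 × 1.533 = 1.533.
Areal scale at 32.3°: h·k = 1.000 × 1.129 = 1.129.
Ratio = 1.533/1.129 ≈ 1.36.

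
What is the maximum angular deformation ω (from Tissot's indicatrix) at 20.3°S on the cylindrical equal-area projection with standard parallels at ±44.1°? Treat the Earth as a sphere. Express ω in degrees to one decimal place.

Cylindrical equal-area (φ₀ = 44.1°): h = cos φ / cos 44.1° along meridians, k = cos 44.1° / cos φ along parallels; h·k = 1.
At 20.3°: h = 1.306, k = 0.7657; principal scales a = 1.306, b = 0.7657.
sin(ω/2) = (a − b)/(a + b) = 0.5403/2.072 = 0.2608, so ω = 2 arcsin(0.2608) ≈ 30.2°.

30.2°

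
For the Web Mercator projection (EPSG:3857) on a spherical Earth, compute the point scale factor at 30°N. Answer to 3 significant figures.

1.15

Mercator is conformal, so the point scale is isotropic: h = k = sec φ = 1/cos φ.
k = 1/cos 30° = 1/0.8660 = 1.155.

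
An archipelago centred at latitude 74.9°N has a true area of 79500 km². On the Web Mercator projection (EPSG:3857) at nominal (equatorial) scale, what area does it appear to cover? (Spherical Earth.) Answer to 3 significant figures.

1170000 km²

Mercator is conformal, so the point scale is isotropic: h = k = sec φ = 1/cos φ.
Areal scale = k² = sec²φ = 1/cos²(74.9°) = 1/0.2605² = 14.74.
Apparent area = 79500 × 14.74 ≈ 1170000 km².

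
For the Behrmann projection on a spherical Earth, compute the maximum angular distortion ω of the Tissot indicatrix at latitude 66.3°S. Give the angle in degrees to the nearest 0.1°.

Behrmann is a cylindrical equal-area projection with standard parallels at ±30°. A cylindrical equal-area projection with standard parallel φ₀ has meridian scale h = cos φ / cos φ₀ and parallel scale k = cos φ₀ / cos φ (so areas are preserved, h·k = 1).
At 66.3°: h = 0.4641, k = 2.155; principal scales a = 2.155, b = 0.4641.
sin(ω/2) = (a − b)/(a + b) = 1.690/2.619 = 0.6455, so ω = 2 arcsin(0.6455) ≈ 80.4°.

80.4°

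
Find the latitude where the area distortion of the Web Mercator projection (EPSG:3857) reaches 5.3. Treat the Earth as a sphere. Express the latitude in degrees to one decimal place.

64.3°

Mercator areal scale is sec²φ.
sec²φ = 5.3  ⇒  cos²φ = 0.1887  ⇒  cos φ = 0.4344.
φ = arccos(0.4344) ≈ 64.3°.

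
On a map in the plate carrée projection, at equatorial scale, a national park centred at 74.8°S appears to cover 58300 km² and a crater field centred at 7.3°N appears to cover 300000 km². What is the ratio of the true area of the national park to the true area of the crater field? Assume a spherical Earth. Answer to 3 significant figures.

Plate carrée has h = 1 and k = sec φ, giving areal scale sec φ; true area = (apparent area) · cos φ.
True area of national park: 58300 × cos(74.8°) = 58300 × 0.2622 = 15290 km².
True area of crater field: 300000 × cos(7.3°) = 300000 × 0.9919 = 297600 km².
Ratio = 15290 / 297600 ≈ 0.0514.

0.0514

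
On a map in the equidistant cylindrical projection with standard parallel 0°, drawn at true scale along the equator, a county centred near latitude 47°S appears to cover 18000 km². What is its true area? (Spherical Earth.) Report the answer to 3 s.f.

12300 km²

For the equirectangular projection with φ₀ = 0 (plate carrée), h = 1 along meridians and k = sec φ along parallels.
Areal scale = h·k = 1 × sec φ; at 47°, h = 1.000, k = 1.466, so h·k = 1.466.
True area = apparent / (areal scale) = 18000 / 1.466 ≈ 12300 km².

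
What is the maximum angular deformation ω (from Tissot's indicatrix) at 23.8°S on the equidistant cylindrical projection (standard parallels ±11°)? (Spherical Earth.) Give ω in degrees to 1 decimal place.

In the equirectangular projection with standard parallel φ₀ = 11° (x = Rλ cos φ₀, y = Rφ), meridians are true-scale (h = 1) and the parallel scale is k = cos φ₀ / cos φ.
At 23.8°: h = 1.000, k = 1.073; principal scales a = 1.073, b = 1.000.
sin(ω/2) = (a − b)/(a + b) = 0.07286/2.073 = 0.03515, so ω = 2 arcsin(0.03515) ≈ 4.0°.

4.0°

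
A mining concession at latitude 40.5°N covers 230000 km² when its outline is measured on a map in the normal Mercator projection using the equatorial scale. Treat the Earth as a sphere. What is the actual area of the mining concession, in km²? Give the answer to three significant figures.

133000 km²

Mercator is conformal, so the point scale is isotropic: h = k = sec φ = 1/cos φ.
Areal scale = k² = sec²φ = 1/cos²(40.5°) = 1/0.7604² = 1.729.
True area = apparent / (areal scale) = 230000 / 1.729 ≈ 133000 km².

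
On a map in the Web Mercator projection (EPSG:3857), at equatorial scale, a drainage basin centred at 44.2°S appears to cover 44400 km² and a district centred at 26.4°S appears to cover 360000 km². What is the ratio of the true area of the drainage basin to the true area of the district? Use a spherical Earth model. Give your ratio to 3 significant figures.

Mercator's areal exaggeration is sec²φ; hence true area = (apparent area) · cos²φ.
True area of drainage basin: 44400 × cos²(44.2°) = 44400 × 0.5140 = 22820 km².
True area of district: 360000 × cos²(26.4°) = 360000 × 0.8023 = 288800 km².
Ratio = 22820 / 288800 ≈ 0.0790.

0.0790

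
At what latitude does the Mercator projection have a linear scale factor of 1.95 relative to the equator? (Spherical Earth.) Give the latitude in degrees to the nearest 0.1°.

59.1°

Mercator scale is k = sec φ = 1/cos φ.
1/cos φ = 1.95  ⇒  cos φ = 0.5128  ⇒  φ = arccos(0.5128) ≈ 59.1°.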